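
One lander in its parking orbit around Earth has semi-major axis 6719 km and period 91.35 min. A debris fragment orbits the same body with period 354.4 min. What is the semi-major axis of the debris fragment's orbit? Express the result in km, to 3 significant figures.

a₂ ≈ 16600 km

Kepler's third law: a³ ∝ T², so a₂ = a₁ (T₂/T₁)^(2/3).
T₂/T₁ = 3.880, (T₂/T₁)^(2/3) = 2.469.
a₂ = 6719 × 2.469 = 16590 km.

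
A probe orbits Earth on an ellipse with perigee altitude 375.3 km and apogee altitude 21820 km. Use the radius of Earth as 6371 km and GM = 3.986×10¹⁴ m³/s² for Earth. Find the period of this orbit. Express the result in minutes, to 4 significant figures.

r_p = 6371 + 375.3 = 6746.3 km = 6.7463×10⁶ m.
r_a = 6371 + 21820 = 28191 km = 2.8191×10⁷ m.
Semi-major axis a = (r_p + r_a)/2 = (6746.3 + 28191)/2 = 17469 km = 1.747×10⁷ m.
By Kepler's third law T = 2π√(a³/μ) = 2π × 3.657×10³ = 2.298×10⁴ s.
= 383.0 minutes.

T ≈ 383.0 minutes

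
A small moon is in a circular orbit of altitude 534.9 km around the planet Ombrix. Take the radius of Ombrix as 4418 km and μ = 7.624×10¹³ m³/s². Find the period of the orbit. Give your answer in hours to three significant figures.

T ≈ 2.20 hours

r = 4418 + 534.9 = 4952.9 km = 4.9529×10⁶ m.
Kepler's third law: T = 2π√(r³/μ) = 2π√((4.953×10⁶)³ / 7.624×10¹³).
r³/μ = 1.594×10⁶ s², so T = 2π × 1.262×10³ = 7.932×10³ s.
Converting: 7.932×10³ s ÷ 3600 = 2.203 hours.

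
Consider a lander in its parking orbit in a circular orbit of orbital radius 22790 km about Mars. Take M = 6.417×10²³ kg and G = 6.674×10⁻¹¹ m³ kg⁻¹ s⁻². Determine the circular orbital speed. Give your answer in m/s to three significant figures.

v ≈ 1370 m/s

μ = GM = 6.674×10⁻¹¹ × 6.417×10²³ = 4.283×10¹³ m³/s².
r = 22790 km = 2.279×10⁷ m.
For a circular orbit v = √(μ/r) = √(4.283×10¹³ / 2.279×10⁷) = √(1.879×10⁶) = 1371 m/s.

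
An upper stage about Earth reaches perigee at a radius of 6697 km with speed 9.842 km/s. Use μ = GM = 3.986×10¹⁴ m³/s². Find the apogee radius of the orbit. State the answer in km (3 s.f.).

r_p = 6.697×10⁶ m.
Specific energy ε = v²/2 − μ/r = -1.109×10⁷ J/kg, so a = −μ/(2ε) = 1.798×10⁷ m.
The apsides satisfy r_p + r_a = 2a, so the apogee radius is 2a − r_p = 2.926×10⁷ m = 29256 km.

apogee radius ≈ 29300 km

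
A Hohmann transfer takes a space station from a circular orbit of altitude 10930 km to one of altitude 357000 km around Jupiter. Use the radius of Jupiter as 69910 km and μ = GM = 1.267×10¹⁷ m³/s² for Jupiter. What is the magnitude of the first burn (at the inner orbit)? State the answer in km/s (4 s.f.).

Δv ≈ 11.75 km/s

r₁ = 69910 + 10930 = 80840 km = 8.0840×10⁷ m.
r₂ = 69910 + 357000 = 426910 km = 4.2691×10⁸ m.
Transfer ellipse a_t = (r₁ + r₂)/2 = 2.539×10⁸ m.
At r₁: circular v_c1 = √(μ/r₁) = 39590 m/s; transfer-perijove v_p = √[μ(2/r₁ − 1/a_t)] = 51340 m/s.
Δv₁ = v_p − v_c1 = 11750 m/s.
= 11.75 km/s.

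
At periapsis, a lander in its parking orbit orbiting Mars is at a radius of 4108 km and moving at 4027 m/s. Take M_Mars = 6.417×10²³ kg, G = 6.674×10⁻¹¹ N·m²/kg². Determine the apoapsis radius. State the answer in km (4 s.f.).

μ = GM = 6.674×10⁻¹¹ × 6.417×10²³ = 4.283×10¹³ m³/s².
r_p = 4.108×10⁶ m.
Specific energy ε = v²/2 − μ/r = -2.317×10⁶ J/kg, so a = −μ/(2ε) = 9.242×10⁶ m.
The apsides satisfy r_p + r_a = 2a, so the apoapsis radius is 2a − r_p = 1.438×10⁷ m = 14376 km.

apoapsis radius ≈ 14380 km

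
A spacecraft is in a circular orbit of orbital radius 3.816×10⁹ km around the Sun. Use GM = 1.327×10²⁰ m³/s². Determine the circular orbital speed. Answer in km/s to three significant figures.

v ≈ 5.90 km/s

r = 3.816×10⁹ km = 3.816×10¹² m.
For a circular orbit v = √(μ/r) = √(1.327×10²⁰ / 3.816×10¹²) = √(3.477×10⁷) = 5897 m/s.
That is 5.897 km/s.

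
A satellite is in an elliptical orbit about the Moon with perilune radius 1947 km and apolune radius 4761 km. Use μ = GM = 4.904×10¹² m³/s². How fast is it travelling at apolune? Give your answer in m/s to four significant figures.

Semi-major axis a = (r_p + r_a)/2 = 3354.0 km = 3.354×10⁶ m.
Vis-viva: v² = μ(2/r − 1/a) = 4.904×10¹² × (4.201×10⁻⁷ − 2.982×10⁻⁷) = 5.979×10⁵ m²/s².
v = 773.3 m/s.

v ≈ 773.3 m/s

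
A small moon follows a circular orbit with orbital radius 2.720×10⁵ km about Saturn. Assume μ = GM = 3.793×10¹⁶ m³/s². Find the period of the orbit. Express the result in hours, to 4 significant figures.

r = 2.720×10⁵ km = 2.720×10⁸ m.
Kepler's third law: T = 2π√(r³/μ) = 2π√((2.720×10⁸)³ / 3.793×10¹⁶).
r³/μ = 5.305×10⁸ s², so T = 2π × 2.303×10⁴ = 1.447×10⁵ s.
Converting: 1.447×10⁵ s ÷ 3600 = 40.20 hours.

T ≈ 40.20 hours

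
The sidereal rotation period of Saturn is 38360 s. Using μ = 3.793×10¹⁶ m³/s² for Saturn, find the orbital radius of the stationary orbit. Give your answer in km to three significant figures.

A synchronous orbit has period T, so by Kepler's third law a = (μT²/4π²)^(1/3).
μT²/4π² = 3.793×10¹⁶ × (3.836×10⁴)² / 39.48 = 1.414×10²⁴ m³.
a = 1.122×10⁸ m = 1.1223×10⁵ km.

r_sync ≈ 1.12×10⁵ km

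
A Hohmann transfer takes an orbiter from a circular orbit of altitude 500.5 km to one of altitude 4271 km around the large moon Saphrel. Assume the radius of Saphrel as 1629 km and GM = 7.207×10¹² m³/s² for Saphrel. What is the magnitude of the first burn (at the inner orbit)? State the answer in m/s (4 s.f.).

Δv ≈ 390.5 m/s

r₁ = 1629 + 500.5 = 2129.5 km = 2.1295×10⁶ m.
r₂ = 1629 + 4271 = 5900.0 km = 5.9000×10⁶ m.
Transfer ellipse a_t = (r₁ + r₂)/2 = 4.015×10⁶ m.
At r₁: circular v_c1 = √(μ/r₁) = 1840 m/s; transfer-periapsis v_p = √[μ(2/r₁ − 1/a_t)] = 2230 m/s.
Δv₁ = v_p − v_c1 = 390.5 m/s.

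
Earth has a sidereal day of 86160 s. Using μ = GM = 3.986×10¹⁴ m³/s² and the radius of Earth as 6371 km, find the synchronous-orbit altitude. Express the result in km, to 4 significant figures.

A synchronous orbit has period T, so by Kepler's third law a = (μT²/4π²)^(1/3).
μT²/4π² = 3.986×10¹⁴ × (8.616×10⁴)² / 39.48 = 7.495×10²² m³.
a = 4.216×10⁷ m = 42163 km.
Altitude h = a − R = 42163 − 6371 = 35792 km.

h_sync ≈ 35790 km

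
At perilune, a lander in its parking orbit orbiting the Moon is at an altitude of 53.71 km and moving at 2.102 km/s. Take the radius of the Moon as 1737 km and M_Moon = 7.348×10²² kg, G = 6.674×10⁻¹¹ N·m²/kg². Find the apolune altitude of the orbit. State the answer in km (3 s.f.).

μ = GM = 6.674×10⁻¹¹ × 7.348×10²² = 4.904×10¹² m³/s².
r_p = 1737 + 53.71 = 1790.7 km = 1.791×10⁶ m.
Specific energy ε = v²/2 − μ/r = -5.294×10⁵ J/kg, so a = −μ/(2ε) = 4.632×10⁶ m.
The apsides satisfy r_p + r_a = 2a, so the apolune radius is 2a − r_p = 7.473×10⁶ m = 7472.6 km.
Apolune altitude = 7472.6 − 1737 = 5735.6 km.

apolune altitude ≈ 5740 km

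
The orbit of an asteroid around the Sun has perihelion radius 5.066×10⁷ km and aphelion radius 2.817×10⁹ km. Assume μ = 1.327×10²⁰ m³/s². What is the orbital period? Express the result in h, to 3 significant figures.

T ≈ 260000 h

Semi-major axis a = (r_p + r_a)/2 = (5.0660×10⁷ + 2.8170×10⁹)/2 = 1.4338×10⁹ km = 1.434×10¹² m.
By Kepler's third law T = 2π√(a³/μ) = 2π × 1.490×10⁸ = 9.365×10⁸ s.
= 2.601×10⁵ h.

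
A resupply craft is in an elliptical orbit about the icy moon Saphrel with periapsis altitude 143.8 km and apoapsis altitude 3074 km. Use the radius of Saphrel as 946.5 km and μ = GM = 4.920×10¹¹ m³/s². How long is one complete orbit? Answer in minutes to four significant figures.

T ≈ 609.9 minutes

r_p = 946.5 + 143.8 = 1090.3 km = 1.0903×10⁶ m.
r_a = 946.5 + 3074 = 4020.5 km = 4.0205×10⁶ m.
Semi-major axis a = (r_p + r_a)/2 = (1090.3 + 4020.5)/2 = 2555.4 km = 2.555×10⁶ m.
By Kepler's third law T = 2π√(a³/μ) = 2π × 5.824×10³ = 3.659×10⁴ s.
= 609.9 minutes.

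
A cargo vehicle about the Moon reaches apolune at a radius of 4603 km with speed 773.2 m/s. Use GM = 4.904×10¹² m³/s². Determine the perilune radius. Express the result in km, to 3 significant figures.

r_a = 4.603×10⁶ m.
Specific energy ε = v²/2 − μ/r = -7.665×10⁵ J/kg, so a = −μ/(2ε) = 3.199×10⁶ m.
The apsides satisfy r_p + r_a = 2a, so the perilune radius is 2a − r_a = 1.795×10⁶ m = 1795.1 km.

perilune radius ≈ 1800 km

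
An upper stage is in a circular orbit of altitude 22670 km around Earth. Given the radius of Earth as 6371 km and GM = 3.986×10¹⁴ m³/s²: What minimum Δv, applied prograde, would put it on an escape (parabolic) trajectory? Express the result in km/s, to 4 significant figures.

r = 6371 + 22670 = 29041 km = 2.9041×10⁷ m.
Circular speed v_c = √(μ/r) = 3705 m/s.
Escape speed v_esc = √(2μ/r) = √2 × v_c = 5239 m/s.
Δv = v_esc − v_c = 1535 m/s = 1.535 km/s.

Δv ≈ 1.535 km/s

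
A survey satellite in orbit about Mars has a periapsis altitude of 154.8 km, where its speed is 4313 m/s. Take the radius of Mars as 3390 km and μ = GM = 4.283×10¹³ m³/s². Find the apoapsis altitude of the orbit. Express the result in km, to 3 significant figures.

r_p = 3390 + 154.8 = 3544.8 km = 3.545×10⁶ m.
Specific energy ε = v²/2 − μ/r = -2.782×10⁶ J/kg, so a = −μ/(2ε) = 7.699×10⁶ m.
The apsides satisfy r_p + r_a = 2a, so the apoapsis radius is 2a − r_p = 1.185×10⁷ m = 11853 km.
Apoapsis altitude = 11853 − 3390 = 8463.4 km.

apoapsis altitude ≈ 8460 km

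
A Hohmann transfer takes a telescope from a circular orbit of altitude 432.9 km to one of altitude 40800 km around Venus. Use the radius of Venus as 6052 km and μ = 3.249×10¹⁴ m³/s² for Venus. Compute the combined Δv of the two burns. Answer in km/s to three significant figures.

Δv_total ≈ 3.64 km/s

r₁ = 6052 + 432.9 = 6484.9 km = 6.4849×10⁶ m.
r₂ = 6052 + 40800 = 46852 km = 4.6852×10⁷ m.
Transfer ellipse a_t = (r₁ + r₂)/2 = 2.667×10⁷ m.
At r₁: circular v_c1 = √(μ/r₁) = 7078 m/s; transfer-periapsis v_p = √[μ(2/r₁ − 1/a_t)] = 9382 m/s.
Δv₁ = v_p − v_c1 = 2304 m/s.
At r₂: circular v_c2 = √(μ/r₂) = 2633 m/s; transfer-apoapsis v_a = √[μ(2/r₂ − 1/a_t)] = 1299 m/s.
Δv₂ = v_c2 − v_a = 1335 m/s.
Total Δv = Δv₁ + Δv₂ = 3638 m/s = 3.638 km/s.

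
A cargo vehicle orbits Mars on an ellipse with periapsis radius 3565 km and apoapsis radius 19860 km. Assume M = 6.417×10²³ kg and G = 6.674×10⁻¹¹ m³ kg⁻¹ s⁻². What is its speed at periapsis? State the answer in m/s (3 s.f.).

v ≈ 4510 m/s

μ = GM = 6.674×10⁻¹¹ × 6.417×10²³ = 4.283×10¹³ m³/s².
Semi-major axis a = (r_p + r_a)/2 = 11712 km = 1.171×10⁷ m.
Vis-viva: v² = μ(2/r − 1/a) = 4.283×10¹³ × (5.610×10⁻⁷ − 8.538×10⁻⁸) = 2.037×10⁷ m²/s².
v = 4513 m/s.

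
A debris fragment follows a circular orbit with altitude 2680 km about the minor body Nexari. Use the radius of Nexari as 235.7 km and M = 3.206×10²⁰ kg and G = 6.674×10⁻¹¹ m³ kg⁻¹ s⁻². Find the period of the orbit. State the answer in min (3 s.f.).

T ≈ 3560 min

μ = GM = 6.674×10⁻¹¹ × 3.206×10²⁰ = 2.140×10¹⁰ m³/s².
r = 235.7 + 2680 = 2915.7 km = 2.9157×10⁶ m.
Kepler's third law: T = 2π√(r³/μ) = 2π√((2.916×10⁶)³ / 2.140×10¹⁰).
r³/μ = 1.158×10⁹ s², so T = 2π × 3.404×10⁴ = 2.139×10⁵ s.
Converting: 2.139×10⁵ s ÷ 60.00 = 3564 min.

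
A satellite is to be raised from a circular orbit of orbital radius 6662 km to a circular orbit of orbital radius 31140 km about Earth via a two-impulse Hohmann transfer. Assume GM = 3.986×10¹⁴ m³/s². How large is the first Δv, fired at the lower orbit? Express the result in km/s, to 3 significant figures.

r₁ = 6662 km = 6.662×10⁶ m.
r₂ = 31140 km = 3.114×10⁷ m.
Transfer ellipse a_t = (r₁ + r₂)/2 = 1.890×10⁷ m.
At r₁: circular v_c1 = √(μ/r₁) = 7735 m/s; transfer-perigee v_p = √[μ(2/r₁ − 1/a_t)] = 9928 m/s.
Δv₁ = v_p − v_c1 = 2193 m/s.
= 2.193 km/s.

Δv ≈ 2.19 km/s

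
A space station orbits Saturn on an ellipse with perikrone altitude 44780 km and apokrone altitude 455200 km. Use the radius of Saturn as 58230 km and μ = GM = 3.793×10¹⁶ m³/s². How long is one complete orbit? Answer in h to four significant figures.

r_p = 58230 + 44780 = 103010 km = 1.0301×10⁸ m.
r_a = 58230 + 455200 = 513430 km = 5.1343×10⁸ m.
Semi-major axis a = (r_p + r_a)/2 = (1.0301×10⁵ + 5.1343×10⁵)/2 = 3.0822×10⁵ km = 3.082×10⁸ m.
By Kepler's third law T = 2π√(a³/μ) = 2π × 2.778×10⁴ = 1.746×10⁵ s.
= 48.49 h.

T ≈ 48.49 h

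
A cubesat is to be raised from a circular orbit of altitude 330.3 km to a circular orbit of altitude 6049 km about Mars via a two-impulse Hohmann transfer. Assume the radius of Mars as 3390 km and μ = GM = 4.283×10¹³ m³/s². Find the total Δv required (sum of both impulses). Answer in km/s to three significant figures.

r₁ = 3390 + 330.3 = 3720.3 km = 3.7203×10⁶ m.
r₂ = 3390 + 6049 = 9439.0 km = 9.4390×10⁶ m.
Transfer ellipse a_t = (r₁ + r₂)/2 = 6.580×10⁶ m.
At r₁: circular v_c1 = √(μ/r₁) = 3393 m/s; transfer-periapsis v_p = √[μ(2/r₁ − 1/a_t)] = 4064 m/s.
Δv₁ = v_p − v_c1 = 670.9 m/s.
At r₂: circular v_c2 = √(μ/r₂) = 2130 m/s; transfer-apoapsis v_a = √[μ(2/r₂ − 1/a_t)] = 1602 m/s.
Δv₂ = v_c2 − v_a = 528.4 m/s.
Total Δv = Δv₁ + Δv₂ = 1199 m/s = 1.199 km/s.

Δv_total ≈ 1.20 km/s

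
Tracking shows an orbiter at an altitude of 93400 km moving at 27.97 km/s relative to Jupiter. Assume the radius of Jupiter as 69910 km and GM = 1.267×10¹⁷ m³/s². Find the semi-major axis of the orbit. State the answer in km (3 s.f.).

r = 69910 + 93400 = 1.6331×10⁵ km = 1.633×10⁸ m.
Specific orbital energy ε = v²/2 − μ/r = (27970)²/2 − 1.267×10¹⁷/1.633×10⁸ = -3.847×10⁸ J/kg.
Since ε = −μ/(2a), a = −μ/(2ε) = 1.647×10⁸ m = 1.6469×10⁵ km.

a ≈ 1.65×10⁵ km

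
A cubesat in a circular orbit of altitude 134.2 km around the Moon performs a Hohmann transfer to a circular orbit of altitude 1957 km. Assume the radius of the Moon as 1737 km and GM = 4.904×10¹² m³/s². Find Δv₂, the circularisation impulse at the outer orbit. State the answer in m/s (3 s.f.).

Δv ≈ 207 m/s

r₁ = 1737 + 134.2 = 1871.2 km = 1.8712×10⁶ m.
r₂ = 1737 + 1957 = 3694.0 km = 3.6940×10⁶ m.
Transfer ellipse a_t = (r₁ + r₂)/2 = 2.783×10⁶ m.
At r₁: circular v_c1 = √(μ/r₁) = 1619 m/s; transfer-perilune v_p = √[μ(2/r₁ − 1/a_t)] = 1865 m/s.
At r₂: circular v_c2 = √(μ/r₂) = 1152 m/s; transfer-apolune v_a = √[μ(2/r₂ − 1/a_t)] = 944.8 m/s.
Δv₂ = v_c2 − v_a = 207.4 m/s.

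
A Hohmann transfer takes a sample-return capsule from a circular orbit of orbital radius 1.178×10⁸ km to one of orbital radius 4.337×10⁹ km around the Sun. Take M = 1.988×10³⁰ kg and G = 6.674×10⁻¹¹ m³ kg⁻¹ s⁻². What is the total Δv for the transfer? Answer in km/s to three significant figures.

Δv_total ≈ 17.5 km/s

μ = GM = 6.674×10⁻¹¹ × 1.988×10³⁰ = 1.327×10²⁰ m³/s².
r₁ = 1.178×10⁸ km = 1.178×10¹¹ m.
r₂ = 4.337×10⁹ km = 4.337×10¹² m.
Transfer ellipse a_t = (r₁ + r₂)/2 = 2.227×10¹² m.
At r₁: circular v_c1 = √(μ/r₁) = 33560 m/s; transfer-perihelion v_p = √[μ(2/r₁ − 1/a_t)] = 46830 m/s.
Δv₁ = v_p − v_c1 = 13270 m/s.
At r₂: circular v_c2 = √(μ/r₂) = 5531 m/s; transfer-aphelion v_a = √[μ(2/r₂ − 1/a_t)] = 1272 m/s.
Δv₂ = v_c2 − v_a = 4259 m/s.
Total Δv = Δv₁ + Δv₂ = 17530 m/s = 17.53 km/s.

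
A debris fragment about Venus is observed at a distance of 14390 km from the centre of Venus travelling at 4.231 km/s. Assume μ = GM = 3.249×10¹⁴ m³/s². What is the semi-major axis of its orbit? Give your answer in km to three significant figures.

a ≈ 11900 km

r = 1.439×10⁷ m.
Vis-viva rearranged: 1/a = 2/r − v²/μ = 1.390×10⁻⁷ − 5.510×10⁻⁸ = 8.389×10⁻⁸ m⁻¹.
a = 1.192×10⁷ m = 11921 km.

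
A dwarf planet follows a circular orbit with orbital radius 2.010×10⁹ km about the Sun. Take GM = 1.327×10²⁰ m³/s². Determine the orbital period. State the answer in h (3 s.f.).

r = 2.010×10⁹ km = 2.010×10¹² m.
Kepler's third law: T = 2π√(r³/μ) = 2π√((2.010×10¹²)³ / 1.327×10²⁰).
r³/μ = 6.120×10¹⁶ s², so T = 2π × 2.474×10⁸ = 1.554×10⁹ s.
Converting: 1.554×10⁹ s ÷ 3600 = 4.318×10⁵ h.

T ≈ 432000 h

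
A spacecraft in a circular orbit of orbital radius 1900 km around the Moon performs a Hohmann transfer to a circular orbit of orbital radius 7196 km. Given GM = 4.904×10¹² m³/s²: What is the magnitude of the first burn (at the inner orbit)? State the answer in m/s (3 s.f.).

r₁ = 1900 km = 1.900×10⁶ m.
r₂ = 7196 km = 7.196×10⁶ m.
Transfer ellipse a_t = (r₁ + r₂)/2 = 4.548×10⁶ m.
At r₁: circular v_c1 = √(μ/r₁) = 1607 m/s; transfer-perilune v_p = √[μ(2/r₁ − 1/a_t)] = 2021 m/s.
Δv₁ = v_p − v_c1 = 414.3 m/s.

Δv ≈ 414 m/s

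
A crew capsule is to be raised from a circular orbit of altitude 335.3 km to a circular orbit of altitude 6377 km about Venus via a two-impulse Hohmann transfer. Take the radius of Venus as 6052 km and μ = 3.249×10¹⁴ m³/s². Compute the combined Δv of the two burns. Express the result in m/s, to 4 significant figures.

r₁ = 6052 + 335.3 = 6387.3 km = 6.3873×10⁶ m.
r₂ = 6052 + 6377 = 12429 km = 1.2429×10⁷ m.
Transfer ellipse a_t = (r₁ + r₂)/2 = 9.408×10⁶ m.
At r₁: circular v_c1 = √(μ/r₁) = 7132 m/s; transfer-periapsis v_p = √[μ(2/r₁ − 1/a_t)] = 8198 m/s.
Δv₁ = v_p − v_c1 = 1065 m/s.
At r₂: circular v_c2 = √(μ/r₂) = 5113 m/s; transfer-apoapsis v_a = √[μ(2/r₂ − 1/a_t)] = 4213 m/s.
Δv₂ = v_c2 − v_a = 900.0 m/s.
Total Δv = Δv₁ + Δv₂ = 1965 m/s.

Δv_total ≈ 1965 m/s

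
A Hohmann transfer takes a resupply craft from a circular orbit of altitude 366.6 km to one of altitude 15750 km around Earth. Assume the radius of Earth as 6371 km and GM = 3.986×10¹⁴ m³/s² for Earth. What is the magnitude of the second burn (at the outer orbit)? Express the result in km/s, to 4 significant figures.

Δv ≈ 1.344 km/s

r₁ = 6371 + 366.6 = 6737.6 km = 6.7376×10⁶ m.
r₂ = 6371 + 15750 = 22121 km = 2.2121×10⁷ m.
Transfer ellipse a_t = (r₁ + r₂)/2 = 1.443×10⁷ m.
At r₁: circular v_c1 = √(μ/r₁) = 7692 m/s; transfer-perigee v_p = √[μ(2/r₁ − 1/a_t)] = 9523 m/s.
At r₂: circular v_c2 = √(μ/r₂) = 4245 m/s; transfer-apogee v_a = √[μ(2/r₂ − 1/a_t)] = 2901 m/s.
Δv₂ = v_c2 − v_a = 1344 m/s.
= 1.344 km/s.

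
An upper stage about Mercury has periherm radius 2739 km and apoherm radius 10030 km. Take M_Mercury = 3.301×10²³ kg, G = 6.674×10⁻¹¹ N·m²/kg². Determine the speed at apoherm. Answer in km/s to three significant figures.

μ = GM = 6.674×10⁻¹¹ × 3.301×10²³ = 2.203×10¹³ m³/s².
Semi-major axis a = (r_p + r_a)/2 = 6384.5 km = 6.384×10⁶ m.
Vis-viva: v² = μ(2/r − 1/a) = 2.203×10¹³ × (1.994×10⁻⁷ − 1.566×10⁻⁷) = 9.423×10⁵ m²/s².
v = 970.7 m/s = 0.9707 km/s.

v ≈ 0.971 km/s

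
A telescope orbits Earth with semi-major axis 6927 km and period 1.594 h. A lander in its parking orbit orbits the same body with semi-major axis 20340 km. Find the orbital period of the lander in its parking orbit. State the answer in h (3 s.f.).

T₂ ≈ 8.02 h

Kepler's third law: T² ∝ a³, so T₂ = T₁ (a₂/a₁)^(3/2).
a₂/a₁ = 2.936, (a₂/a₁)^(3/2) = 5.032.
T₂ = 1.594 × 5.032 = 8.020 h.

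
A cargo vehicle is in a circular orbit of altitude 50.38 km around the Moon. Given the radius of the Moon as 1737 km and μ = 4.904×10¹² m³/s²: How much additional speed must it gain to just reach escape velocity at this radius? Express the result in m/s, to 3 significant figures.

r = 1737 + 50.38 = 1787.4 km = 1.7874×10⁶ m.
Circular speed v_c = √(μ/r) = 1656 m/s.
Escape speed v_esc = √(2μ/r) = √2 × v_c = 2343 m/s.
Δv = v_esc − v_c = 686.1 m/s.

Δv ≈ 686 m/s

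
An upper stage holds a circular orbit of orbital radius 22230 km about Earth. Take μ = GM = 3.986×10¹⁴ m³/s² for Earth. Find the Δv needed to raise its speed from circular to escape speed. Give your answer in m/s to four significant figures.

r = 22230 km = 2.223×10⁷ m.
Circular speed v_c = √(μ/r) = 4234 m/s.
Escape speed v_esc = √(2μ/r) = √2 × v_c = 5988 m/s.
Δv = v_esc − v_c = 1754 m/s.

Δv ≈ 1754 m/s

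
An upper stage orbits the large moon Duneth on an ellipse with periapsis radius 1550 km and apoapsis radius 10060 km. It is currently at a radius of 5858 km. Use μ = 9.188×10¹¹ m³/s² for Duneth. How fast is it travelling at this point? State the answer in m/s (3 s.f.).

v ≈ 394 m/s

Semi-major axis a = (r_p + r_a)/2 = 5805.0 km = 5.805×10⁶ m.
Vis-viva: v² = μ(2/r − 1/a) = 9.188×10¹¹ × (3.414×10⁻⁷ − 1.723×10⁻⁷) = 1.554×10⁵ m²/s².
v = 394.2 m/s.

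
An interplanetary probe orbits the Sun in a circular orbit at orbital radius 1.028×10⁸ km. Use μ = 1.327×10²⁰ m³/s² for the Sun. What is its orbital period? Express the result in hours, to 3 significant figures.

r = 1.028×10⁸ km = 1.028×10¹¹ m.
Kepler's third law: T = 2π√(r³/μ) = 2π√((1.028×10¹¹)³ / 1.327×10²⁰).
r³/μ = 8.187×10¹² s², so T = 2π × 2.861×10⁶ = 1.798×10⁷ s.
Converting: 1.798×10⁷ s ÷ 3600 = 4994 hours.

T ≈ 4990 hours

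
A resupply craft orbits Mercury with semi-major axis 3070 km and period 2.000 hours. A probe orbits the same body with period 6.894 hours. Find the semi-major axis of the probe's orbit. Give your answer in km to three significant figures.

Kepler's third law: a³ ∝ T², so a₂ = a₁ (T₂/T₁)^(2/3).
T₂/T₁ = 3.447, (T₂/T₁)^(2/3) = 2.282.
a₂ = 3070 × 2.282 = 7005 km.

a₂ ≈ 7010 km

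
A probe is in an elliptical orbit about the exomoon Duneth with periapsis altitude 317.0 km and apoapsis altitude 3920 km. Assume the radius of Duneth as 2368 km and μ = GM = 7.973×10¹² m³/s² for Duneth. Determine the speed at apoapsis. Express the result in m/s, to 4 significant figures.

v ≈ 871.1 m/s

r_p = 2368 + 317.0 = 2685.0 km = 2.6850×10⁶ m.
r_a = 2368 + 3920 = 6288.0 km = 6.2880×10⁶ m.
Semi-major axis a = (r_p + r_a)/2 = 4486.5 km = 4.486×10⁶ m.
Vis-viva: v² = μ(2/r − 1/a) = 7.973×10¹² × (3.181×10⁻⁷ − 2.229×10⁻⁷) = 7.588×10⁵ m²/s².
v = 871.1 m/s.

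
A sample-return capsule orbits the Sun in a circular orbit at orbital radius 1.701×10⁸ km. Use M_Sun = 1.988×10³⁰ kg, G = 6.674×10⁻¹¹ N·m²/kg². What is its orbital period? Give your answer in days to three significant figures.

μ = GM = 6.674×10⁻¹¹ × 1.988×10³⁰ = 1.327×10²⁰ m³/s².
r = 1.701×10⁸ km = 1.701×10¹¹ m.
Kepler's third law: T = 2π√(r³/μ) = 2π√((1.701×10¹¹)³ / 1.327×10²⁰).
r³/μ = 3.709×10¹³ s², so T = 2π × 6.091×10⁶ = 3.827×10⁷ s.
Converting: 3.827×10⁷ s ÷ 86400 = 442.9 days.

T ≈ 443 days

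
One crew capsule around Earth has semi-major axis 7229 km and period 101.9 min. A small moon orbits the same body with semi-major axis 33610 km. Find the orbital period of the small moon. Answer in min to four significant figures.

T₂ ≈ 1022 min

Kepler's third law: T² ∝ a³, so T₂ = T₁ (a₂/a₁)^(3/2).
a₂/a₁ = 4.649, (a₂/a₁)^(3/2) = 10.03.
T₂ = 101.9 × 10.03 = 1022 min.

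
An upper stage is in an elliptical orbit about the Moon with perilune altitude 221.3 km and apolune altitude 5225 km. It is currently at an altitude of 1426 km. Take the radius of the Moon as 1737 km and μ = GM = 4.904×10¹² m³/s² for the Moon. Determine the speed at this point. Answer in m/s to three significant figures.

v ≈ 1410 m/s

r_p = 1737 + 221.3 = 1958.3 km = 1.9583×10⁶ m.
r_a = 1737 + 5225 = 6962.0 km = 6.9620×10⁶ m.
r = 1737 + 1426 = 3163.0 km = 3.163×10⁶ m.
Semi-major axis a = (r_p + r_a)/2 = 4460.1 km = 4.460×10⁶ m.
Vis-viva: v² = μ(2/r − 1/a) = 4.904×10¹² × (6.323×10⁻⁷ − 2.242×10⁻⁷) = 2.001×10⁶ m²/s².
v = 1415 m/s.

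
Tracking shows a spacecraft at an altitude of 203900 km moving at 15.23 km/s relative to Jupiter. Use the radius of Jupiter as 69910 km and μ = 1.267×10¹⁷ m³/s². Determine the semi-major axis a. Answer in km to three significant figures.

r = 69910 + 203900 = 2.7381×10⁵ km = 2.738×10⁸ m.
Vis-viva rearranged: 1/a = 2/r − v²/μ = 7.304×10⁻⁹ − 1.831×10⁻⁹ = 5.474×10⁻⁹ m⁻¹.
a = 1.827×10⁸ m = 1.8269×10⁵ km.

a ≈ 1.83×10⁵ km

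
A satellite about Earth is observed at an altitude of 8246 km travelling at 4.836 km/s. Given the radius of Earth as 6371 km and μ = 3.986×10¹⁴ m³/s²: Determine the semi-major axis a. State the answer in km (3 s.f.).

a ≈ 12800 km

r = 6371 + 8246 = 14617 km = 1.462×10⁷ m.
Specific orbital energy ε = v²/2 − μ/r = (4836)²/2 − 3.986×10¹⁴/1.462×10⁷ = -1.558×10⁷ J/kg.
Since ε = −μ/(2a), a = −μ/(2ε) = 1.280×10⁷ m = 12795 km.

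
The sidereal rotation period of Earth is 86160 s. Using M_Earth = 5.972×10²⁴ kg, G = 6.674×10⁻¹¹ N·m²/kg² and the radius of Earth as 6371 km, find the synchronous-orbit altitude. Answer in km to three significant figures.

μ = GM = 6.674×10⁻¹¹ × 5.972×10²⁴ = 3.986×10¹⁴ m³/s².
A synchronous orbit has period T, so by Kepler's third law a = (μT²/4π²)^(1/3).
μT²/4π² = 3.986×10¹⁴ × (8.616×10⁴)² / 39.48 = 7.495×10²² m³.
a = 4.216×10⁷ m = 42162 km.
Altitude h = a − R = 42162 − 6371 = 35791 km.

h_sync ≈ 35800 km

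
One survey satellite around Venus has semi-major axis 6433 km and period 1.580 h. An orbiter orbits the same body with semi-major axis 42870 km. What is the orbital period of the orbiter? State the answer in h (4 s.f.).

Kepler's third law: T² ∝ a³, so T₂ = T₁ (a₂/a₁)^(3/2).
a₂/a₁ = 6.664, (a₂/a₁)^(3/2) = 17.20.
T₂ = 1.580 × 17.20 = 27.18 h.

T₂ ≈ 27.18 h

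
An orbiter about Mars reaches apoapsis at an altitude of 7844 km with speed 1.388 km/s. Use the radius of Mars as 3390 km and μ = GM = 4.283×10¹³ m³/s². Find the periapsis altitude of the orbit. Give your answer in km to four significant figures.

periapsis altitude ≈ 408.0 km

r_a = 3390 + 7844 = 11234 km = 1.123×10⁷ m.
Specific energy ε = v²/2 − μ/r = -2.849×10⁶ J/kg, so a = −μ/(2ε) = 7.516×10⁶ m.
The apsides satisfy r_p + r_a = 2a, so the periapsis radius is 2a − r_a = 3.798×10⁶ m = 3798.0 km.
Periapsis altitude = 3798.0 − 3390 = 407.97 km.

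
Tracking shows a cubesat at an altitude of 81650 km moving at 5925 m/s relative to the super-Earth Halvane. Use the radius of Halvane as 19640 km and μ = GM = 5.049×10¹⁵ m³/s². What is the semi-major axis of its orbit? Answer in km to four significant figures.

r = 19640 + 81650 = 1.0129×10⁵ km = 1.013×10⁸ m.
Specific orbital energy ε = v²/2 − μ/r = (5925)²/2 − 5.049×10¹⁵/1.013×10⁸ = -3.229×10⁷ J/kg.
Since ε = −μ/(2a), a = −μ/(2ε) = 7.817×10⁷ m = 78172 km.

a ≈ 78170 km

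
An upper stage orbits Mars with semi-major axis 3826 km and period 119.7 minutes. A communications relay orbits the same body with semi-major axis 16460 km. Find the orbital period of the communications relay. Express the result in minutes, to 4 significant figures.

T₂ ≈ 1068 minutes

Kepler's third law: T² ∝ a³, so T₂ = T₁ (a₂/a₁)^(3/2).
a₂/a₁ = 4.302, (a₂/a₁)^(3/2) = 8.923.
T₂ = 119.7 × 8.923 = 1068 minutes.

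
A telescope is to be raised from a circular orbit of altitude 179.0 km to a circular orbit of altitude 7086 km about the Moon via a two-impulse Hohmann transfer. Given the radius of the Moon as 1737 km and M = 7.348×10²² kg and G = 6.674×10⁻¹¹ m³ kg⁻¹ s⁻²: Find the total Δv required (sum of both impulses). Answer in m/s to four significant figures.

Δv_total ≈ 751.1 m/s

μ = GM = 6.674×10⁻¹¹ × 7.348×10²² = 4.904×10¹² m³/s².
r₁ = 1737 + 179.0 = 1916.0 km = 1.9160×10⁶ m.
r₂ = 1737 + 7086 = 8823.0 km = 8.8230×10⁶ m.
Transfer ellipse a_t = (r₁ + r₂)/2 = 5.370×10⁶ m.
At r₁: circular v_c1 = √(μ/r₁) = 1600 m/s; transfer-perilune v_p = √[μ(2/r₁ − 1/a_t)] = 2051 m/s.
Δv₁ = v_p − v_c1 = 450.9 m/s.
At r₂: circular v_c2 = √(μ/r₂) = 745.5 m/s; transfer-apolune v_a = √[μ(2/r₂ − 1/a_t)] = 445.3 m/s.
Δv₂ = v_c2 − v_a = 300.2 m/s.
Total Δv = Δv₁ + Δv₂ = 751.1 m/s.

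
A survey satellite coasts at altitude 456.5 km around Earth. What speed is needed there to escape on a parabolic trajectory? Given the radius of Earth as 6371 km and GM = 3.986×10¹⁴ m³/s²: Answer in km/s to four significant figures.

r = 6371 + 456.5 = 6827.5 km = 6.8275×10⁶ m.
Escape speed v_esc = √(2μ/r) = √(2 × 3.986×10¹⁴ / 6.828×10⁶) = √(1.168×10⁸) = 10810 m/s.
= 10.81 km/s.

v_esc ≈ 10.81 km/s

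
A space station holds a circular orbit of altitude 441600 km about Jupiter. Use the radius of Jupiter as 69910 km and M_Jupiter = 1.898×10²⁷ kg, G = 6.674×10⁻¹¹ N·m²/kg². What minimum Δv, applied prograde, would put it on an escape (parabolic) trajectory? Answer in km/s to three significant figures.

μ = GM = 6.674×10⁻¹¹ × 1.898×10²⁷ = 1.267×10¹⁷ m³/s².
r = 69910 + 441600 = 511510 km = 5.1151×10⁸ m.
Circular speed v_c = √(μ/r) = 15740 m/s.
Escape speed v_esc = √(2μ/r) = √2 × v_c = 22260 m/s.
Δv = v_esc − v_c = 6518 m/s = 6.518 km/s.

Δv ≈ 6.52 km/s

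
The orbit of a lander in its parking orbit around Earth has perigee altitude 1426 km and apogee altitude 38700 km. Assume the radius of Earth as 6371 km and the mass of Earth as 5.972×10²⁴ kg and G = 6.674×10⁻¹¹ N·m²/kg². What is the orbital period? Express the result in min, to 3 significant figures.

μ = GM = 6.674×10⁻¹¹ × 5.972×10²⁴ = 3.986×10¹⁴ m³/s².
r_p = 6371 + 1426 = 7797.0 km = 7.7970×10⁶ m.
r_a = 6371 + 38700 = 45071 km = 4.5071×10⁷ m.
Semi-major axis a = (r_p + r_a)/2 = (7797.0 + 45071)/2 = 26434 km = 2.643×10⁷ m.
By Kepler's third law T = 2π√(a³/μ) = 2π × 6.808×10³ = 4.277×10⁴ s.
= 712.9 min.

T ≈ 713 min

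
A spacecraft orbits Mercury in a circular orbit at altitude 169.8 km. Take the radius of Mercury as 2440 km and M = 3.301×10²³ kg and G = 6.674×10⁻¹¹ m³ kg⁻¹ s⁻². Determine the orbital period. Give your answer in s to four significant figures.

μ = GM = 6.674×10⁻¹¹ × 3.301×10²³ = 2.203×10¹³ m³/s².
r = 2440 + 169.8 = 2609.8 km = 2.6098×10⁶ m.
Kepler's third law: T = 2π√(r³/μ) = 2π√((2.610×10⁶)³ / 2.203×10¹³).
r³/μ = 8.068×10⁵ s², so T = 2π × 8.982×10² = 5.644×10³ s.

T ≈ 5644 s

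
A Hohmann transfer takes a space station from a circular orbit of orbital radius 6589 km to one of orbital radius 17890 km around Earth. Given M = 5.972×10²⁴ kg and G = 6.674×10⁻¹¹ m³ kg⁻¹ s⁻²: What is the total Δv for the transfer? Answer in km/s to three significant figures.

Δv_total ≈ 2.88 km/s

μ = GM = 6.674×10⁻¹¹ × 5.972×10²⁴ = 3.986×10¹⁴ m³/s².
r₁ = 6589 km = 6.589×10⁶ m.
r₂ = 17890 km = 1.789×10⁷ m.
Transfer ellipse a_t = (r₁ + r₂)/2 = 1.224×10⁷ m.
At r₁: circular v_c1 = √(μ/r₁) = 7778 m/s; transfer-perigee v_p = √[μ(2/r₁ − 1/a_t)] = 9403 m/s.
Δv₁ = v_p − v_c1 = 1625 m/s.
At r₂: circular v_c2 = √(μ/r₂) = 4720 m/s; transfer-apogee v_a = √[μ(2/r₂ − 1/a_t)] = 3463 m/s.
Δv₂ = v_c2 − v_a = 1257 m/s.
Total Δv = Δv₁ + Δv₂ = 2882 m/s = 2.882 km/s.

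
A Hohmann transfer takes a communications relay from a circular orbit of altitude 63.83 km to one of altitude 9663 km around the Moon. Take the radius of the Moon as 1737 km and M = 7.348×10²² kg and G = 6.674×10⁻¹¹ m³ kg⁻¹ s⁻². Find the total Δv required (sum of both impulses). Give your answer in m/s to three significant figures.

μ = GM = 6.674×10⁻¹¹ × 7.348×10²² = 4.904×10¹² m³/s².
r₁ = 1737 + 63.83 = 1800.8 km = 1.8008×10⁶ m.
r₂ = 1737 + 9663 = 11400 km = 1.1400×10⁷ m.
Transfer ellipse a_t = (r₁ + r₂)/2 = 6.600×10⁶ m.
At r₁: circular v_c1 = √(μ/r₁) = 1650 m/s; transfer-perilune v_p = √[μ(2/r₁ − 1/a_t)] = 2169 m/s.
Δv₁ = v_p − v_c1 = 518.5 m/s.
At r₂: circular v_c2 = √(μ/r₂) = 655.9 m/s; transfer-apolune v_a = √[μ(2/r₂ − 1/a_t)] = 342.6 m/s.
Δv₂ = v_c2 − v_a = 313.3 m/s.
Total Δv = Δv₁ + Δv₂ = 831.8 m/s.

Δv_total ≈ 832 m/s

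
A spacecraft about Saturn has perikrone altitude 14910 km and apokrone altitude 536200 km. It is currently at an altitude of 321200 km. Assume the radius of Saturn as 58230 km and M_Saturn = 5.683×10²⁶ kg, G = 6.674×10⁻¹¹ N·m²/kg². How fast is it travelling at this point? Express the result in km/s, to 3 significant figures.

μ = GM = 6.674×10⁻¹¹ × 5.683×10²⁶ = 3.793×10¹⁶ m³/s².
r_p = 58230 + 14910 = 73140 km = 7.3140×10⁷ m.
r_a = 58230 + 536200 = 594430 km = 5.9443×10⁸ m.
r = 58230 + 321200 = 3.7943×10⁵ km = 3.794×10⁸ m.
Semi-major axis a = (r_p + r_a)/2 = 3.3378×10⁵ km = 3.338×10⁸ m.
Vis-viva: v² = μ(2/r − 1/a) = 3.793×10¹⁶ × (5.271×10⁻⁹ − 2.996×10⁻⁹) = 8.629×10⁷ m²/s².
v = 9289 m/s = 9.289 km/s.

v ≈ 9.29 km/s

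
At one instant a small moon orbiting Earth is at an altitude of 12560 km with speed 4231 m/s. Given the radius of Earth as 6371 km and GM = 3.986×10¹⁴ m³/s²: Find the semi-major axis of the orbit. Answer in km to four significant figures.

r = 6371 + 12560 = 18931 km = 1.893×10⁷ m.
Vis-viva rearranged: 1/a = 2/r − v²/μ = 1.056×10⁻⁷ − 4.491×10⁻⁸ = 6.074×10⁻⁸ m⁻¹.
a = 1.646×10⁷ m = 16465 km.

a ≈ 16460 km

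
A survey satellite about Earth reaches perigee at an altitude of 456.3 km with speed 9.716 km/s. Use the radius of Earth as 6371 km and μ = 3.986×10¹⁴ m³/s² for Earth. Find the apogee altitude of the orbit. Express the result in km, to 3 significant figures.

r_p = 6371 + 456.3 = 6827.3 km = 6.827×10⁶ m.
Specific energy ε = v²/2 − μ/r = -1.118×10⁷ J/kg, so a = −μ/(2ε) = 1.782×10⁷ m.
The apsides satisfy r_p + r_a = 2a, so the apogee radius is 2a − r_p = 2.882×10⁷ m = 28816 km.
Apogee altitude = 28816 − 6371 = 22445 km.

apogee altitude ≈ 22400 km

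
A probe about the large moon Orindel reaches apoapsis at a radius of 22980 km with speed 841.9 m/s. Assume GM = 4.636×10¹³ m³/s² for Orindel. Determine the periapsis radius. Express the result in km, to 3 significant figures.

r_a = 2.298×10⁷ m.
Specific energy ε = v²/2 − μ/r = -1.663×10⁶ J/kg, so a = −μ/(2ε) = 1.394×10⁷ m.
The apsides satisfy r_p + r_a = 2a, so the periapsis radius is 2a − r_a = 4.897×10⁶ m = 4897.2 km.

periapsis radius ≈ 4900 km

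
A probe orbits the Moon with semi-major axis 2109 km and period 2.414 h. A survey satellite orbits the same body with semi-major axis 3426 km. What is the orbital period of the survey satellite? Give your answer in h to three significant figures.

Kepler's third law: T² ∝ a³, so T₂ = T₁ (a₂/a₁)^(3/2).
a₂/a₁ = 1.624, (a₂/a₁)^(3/2) = 2.070.
T₂ = 2.414 × 2.070 = 4.998 h.

T₂ ≈ 5.00 h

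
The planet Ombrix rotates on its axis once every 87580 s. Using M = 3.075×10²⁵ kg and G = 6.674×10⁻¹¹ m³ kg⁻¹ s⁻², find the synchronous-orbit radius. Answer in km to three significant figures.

μ = GM = 6.674×10⁻¹¹ × 3.075×10²⁵ = 2.052×10¹⁵ m³/s².
A synchronous orbit has period T, so by Kepler's third law a = (μT²/4π²)^(1/3).
μT²/4π² = 2.052×10¹⁵ × (8.758×10⁴)² / 39.48 = 3.987×10²³ m³.
a = 7.360×10⁷ m = 73603 km.

r_sync ≈ 73600 km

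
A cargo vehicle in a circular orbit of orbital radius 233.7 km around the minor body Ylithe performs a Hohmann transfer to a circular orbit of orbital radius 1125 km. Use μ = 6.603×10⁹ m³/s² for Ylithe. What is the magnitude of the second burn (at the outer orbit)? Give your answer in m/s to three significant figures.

r₁ = 233.7 km = 2.337×10⁵ m.
r₂ = 1125 km = 1.125×10⁶ m.
Transfer ellipse a_t = (r₁ + r₂)/2 = 6.794×10⁵ m.
At r₁: circular v_c1 = √(μ/r₁) = 168.1 m/s; transfer-periapsis v_p = √[μ(2/r₁ − 1/a_t)] = 216.3 m/s.
At r₂: circular v_c2 = √(μ/r₂) = 76.61 m/s; transfer-apoapsis v_a = √[μ(2/r₂ − 1/a_t)] = 44.93 m/s.
Δv₂ = v_c2 − v_a = 31.68 m/s.

Δv ≈ 31.7 m/s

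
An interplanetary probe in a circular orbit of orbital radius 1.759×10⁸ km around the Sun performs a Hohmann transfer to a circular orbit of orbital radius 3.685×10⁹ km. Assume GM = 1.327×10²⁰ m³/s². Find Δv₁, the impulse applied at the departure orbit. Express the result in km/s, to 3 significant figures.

r₁ = 1.759×10⁸ km = 1.759×10¹¹ m.
r₂ = 3.685×10⁹ km = 3.685×10¹² m.
Transfer ellipse a_t = (r₁ + r₂)/2 = 1.930×10¹² m.
At r₁: circular v_c1 = √(μ/r₁) = 27470 m/s; transfer-perihelion v_p = √[μ(2/r₁ − 1/a_t)] = 37950 m/s.
Δv₁ = v_p − v_c1 = 10480 m/s.
= 10.48 km/s.

Δv ≈ 10.5 km/s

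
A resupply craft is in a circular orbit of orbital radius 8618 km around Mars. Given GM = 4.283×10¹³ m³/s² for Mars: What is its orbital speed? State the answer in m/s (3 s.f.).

r = 8618 km = 8.618×10⁶ m.
For a circular orbit v = √(μ/r) = √(4.283×10¹³ / 8.618×10⁶) = √(4.970×10⁶) = 2229 m/s.

v ≈ 2230 m/s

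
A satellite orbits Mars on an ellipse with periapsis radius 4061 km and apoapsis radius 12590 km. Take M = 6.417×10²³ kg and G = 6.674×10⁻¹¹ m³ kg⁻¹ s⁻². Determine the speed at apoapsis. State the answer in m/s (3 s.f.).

v ≈ 1290 m/s

μ = GM = 6.674×10⁻¹¹ × 6.417×10²³ = 4.283×10¹³ m³/s².
Semi-major axis a = (r_p + r_a)/2 = 8325.5 km = 8.326×10⁶ m.
Vis-viva: v² = μ(2/r − 1/a) = 4.283×10¹³ × (1.589×10⁻⁷ − 1.201×10⁻⁷) = 1.659×10⁶ m²/s².
v = 1288 m/s.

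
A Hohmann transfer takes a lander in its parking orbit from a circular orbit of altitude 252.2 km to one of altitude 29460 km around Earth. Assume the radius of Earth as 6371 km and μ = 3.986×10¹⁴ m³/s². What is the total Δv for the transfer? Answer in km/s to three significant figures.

Δv_total ≈ 3.79 km/s

r₁ = 6371 + 252.2 = 6623.2 km = 6.6232×10⁶ m.
r₂ = 6371 + 29460 = 35831 km = 3.5831×10⁷ m.
Transfer ellipse a_t = (r₁ + r₂)/2 = 2.123×10⁷ m.
At r₁: circular v_c1 = √(μ/r₁) = 7758 m/s; transfer-perigee v_p = √[μ(2/r₁ − 1/a_t)] = 10080 m/s.
Δv₁ = v_p − v_c1 = 2321 m/s.
At r₂: circular v_c2 = √(μ/r₂) = 3335 m/s; transfer-apogee v_a = √[μ(2/r₂ − 1/a_t)] = 1863 m/s.
Δv₂ = v_c2 − v_a = 1472 m/s.
Total Δv = Δv₁ + Δv₂ = 3794 m/s = 3.794 km/s.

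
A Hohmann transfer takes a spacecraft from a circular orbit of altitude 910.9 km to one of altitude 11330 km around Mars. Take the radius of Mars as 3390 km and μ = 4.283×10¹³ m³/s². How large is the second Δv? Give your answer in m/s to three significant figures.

Δv ≈ 559 m/s

r₁ = 3390 + 910.9 = 4300.9 km = 4.3009×10⁶ m.
r₂ = 3390 + 11330 = 14720 km = 1.4720×10⁷ m.
Transfer ellipse a_t = (r₁ + r₂)/2 = 9.510×10⁶ m.
At r₁: circular v_c1 = √(μ/r₁) = 3156 m/s; transfer-periapsis v_p = √[μ(2/r₁ − 1/a_t)] = 3926 m/s.
At r₂: circular v_c2 = √(μ/r₂) = 1706 m/s; transfer-apoapsis v_a = √[μ(2/r₂ − 1/a_t)] = 1147 m/s.
Δv₂ = v_c2 − v_a = 558.7 m/s.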